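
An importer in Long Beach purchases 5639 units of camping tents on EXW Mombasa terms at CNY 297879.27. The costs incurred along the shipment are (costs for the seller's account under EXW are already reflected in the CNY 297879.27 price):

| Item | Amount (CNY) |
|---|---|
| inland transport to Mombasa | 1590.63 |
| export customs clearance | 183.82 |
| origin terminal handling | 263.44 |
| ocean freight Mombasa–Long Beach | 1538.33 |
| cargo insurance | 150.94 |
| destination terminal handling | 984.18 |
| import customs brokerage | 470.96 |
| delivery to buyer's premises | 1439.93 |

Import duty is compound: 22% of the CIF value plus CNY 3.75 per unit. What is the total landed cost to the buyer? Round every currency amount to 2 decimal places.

Total landed cost: CNY 392001.16

EXW: the seller makes goods available at their premises; the buyer bears all onward costs.
CIF value = EXW price + inland to port + export clearance + origin terminal + freight + insurance = 297879.27 + 1590.63 + 183.82 + 263.44 + 1538.33 + 150.94 = 301606.43
Ad valorem component: 301606.43 × 22% = 66353.41
Specific component: 5639 × 3.75 = 21146.25
Import duty = 66353.41 + 21146.25 = 87499.66
Buyer bears: inland to port 1590.63 + export clearance 183.82 + origin terminal 263.44 + freight 1538.33 + insurance 150.94 + destination terminal 984.18 + brokerage 470.96 + delivery 1439.93 + duty 87499.66 = 94121.89
Landed cost = invoice 297879.27 + 94121.89 = 392001.16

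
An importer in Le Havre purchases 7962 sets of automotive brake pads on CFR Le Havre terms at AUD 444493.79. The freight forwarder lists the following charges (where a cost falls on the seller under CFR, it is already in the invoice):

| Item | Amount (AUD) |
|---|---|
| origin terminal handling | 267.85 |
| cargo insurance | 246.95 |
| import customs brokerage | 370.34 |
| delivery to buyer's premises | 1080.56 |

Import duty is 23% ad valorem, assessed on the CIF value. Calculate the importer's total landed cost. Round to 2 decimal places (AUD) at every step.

CFR: the seller pays costs through ocean freight to the destination port, but not insurance.
Already in the invoice (seller's account under CFR): origin terminal — exclude.
CIF value = CFR price + insurance = 444493.79 + 246.95 = 444740.74
Import duty = 444740.74 × 23% = 102290.37
Buyer bears: insurance 246.95 + brokerage 370.34 + delivery 1080.56 + duty 102290.37 = 103988.22
Landed cost = invoice 444493.79 + 103988.22 = 548482.01

Total landed cost: AUD 548482.01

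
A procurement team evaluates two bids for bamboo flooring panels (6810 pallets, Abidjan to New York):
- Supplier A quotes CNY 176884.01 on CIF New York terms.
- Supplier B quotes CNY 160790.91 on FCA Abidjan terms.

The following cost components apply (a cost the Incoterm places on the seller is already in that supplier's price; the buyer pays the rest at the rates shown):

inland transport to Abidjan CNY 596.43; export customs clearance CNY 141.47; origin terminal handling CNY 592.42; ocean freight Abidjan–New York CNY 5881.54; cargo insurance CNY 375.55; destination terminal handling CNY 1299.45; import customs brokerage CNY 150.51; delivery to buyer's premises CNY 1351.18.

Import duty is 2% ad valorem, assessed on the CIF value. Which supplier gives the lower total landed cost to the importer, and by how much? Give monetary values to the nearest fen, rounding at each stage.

Supplier B is cheaper by CNY 9428.46

Supplier A (CIF):
The CIF price already equals the CIF value: 176884.01
Import duty = 176884.01 × 2% = 3537.68
Buyer bears (A): 1299.45 + 150.51 + 1351.18 = 2801.14
Landed cost (A) = invoice 176884.01 + 2801.14 + duty 3537.68 = 183222.83
Supplier B (FCA):
CIF value = FCA price + origin terminal + freight + insurance = 160790.91 + 592.42 + 5881.54 + 375.55 = 167640.42
Import duty = 167640.42 × 2% = 3352.81
Buyer bears (B): 592.42 + 5881.54 + 375.55 + 1299.45 + 150.51 + 1351.18 = 9650.65
Landed cost (B) = invoice 160790.91 + 9650.65 + duty 3352.81 = 173794.37
Difference = |183222.83 − 173794.37| = 9428.46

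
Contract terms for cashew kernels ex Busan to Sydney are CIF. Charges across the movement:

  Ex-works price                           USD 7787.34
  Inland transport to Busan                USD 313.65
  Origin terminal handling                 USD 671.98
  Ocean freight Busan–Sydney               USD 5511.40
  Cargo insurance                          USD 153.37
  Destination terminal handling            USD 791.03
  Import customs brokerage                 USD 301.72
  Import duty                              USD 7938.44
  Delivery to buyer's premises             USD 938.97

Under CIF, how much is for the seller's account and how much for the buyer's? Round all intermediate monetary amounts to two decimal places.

CIF: the seller pays costs through ocean freight and marine insurance to the destination port.
Seller's account: goods 7787.34 + inland to port 313.65 + origin terminal 671.98 + freight 5511.40 + insurance 153.37 = 14437.74
Buyer's account: destination terminal 791.03 + brokerage 301.72 + duty 7938.44 + delivery 938.97 = 9970.16

Seller: USD 14437.74; buyer: USD 9970.16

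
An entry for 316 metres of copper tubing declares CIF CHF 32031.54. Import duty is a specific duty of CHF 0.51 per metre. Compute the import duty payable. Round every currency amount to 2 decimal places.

Import duty: CHF 161.16

Import duty = 316 × 0.51 = 161.16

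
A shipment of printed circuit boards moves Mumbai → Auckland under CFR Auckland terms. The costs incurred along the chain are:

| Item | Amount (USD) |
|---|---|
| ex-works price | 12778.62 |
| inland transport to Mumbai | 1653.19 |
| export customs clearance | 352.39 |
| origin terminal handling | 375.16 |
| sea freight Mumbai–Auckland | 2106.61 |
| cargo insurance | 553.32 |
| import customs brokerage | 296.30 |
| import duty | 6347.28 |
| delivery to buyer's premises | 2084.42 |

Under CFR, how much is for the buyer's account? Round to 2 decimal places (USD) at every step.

Buyer's account: USD 9281.32

CFR: the seller pays costs through ocean freight to the destination port, but not insurance.
Seller's account: goods 12778.62 + inland to port 1653.19 + export clearance 352.39 + origin terminal 375.16 + freight 2106.61 = 17265.97
Buyer's account: insurance 553.32 + brokerage 296.30 + duty 6347.28 + delivery 2084.42 = 9281.32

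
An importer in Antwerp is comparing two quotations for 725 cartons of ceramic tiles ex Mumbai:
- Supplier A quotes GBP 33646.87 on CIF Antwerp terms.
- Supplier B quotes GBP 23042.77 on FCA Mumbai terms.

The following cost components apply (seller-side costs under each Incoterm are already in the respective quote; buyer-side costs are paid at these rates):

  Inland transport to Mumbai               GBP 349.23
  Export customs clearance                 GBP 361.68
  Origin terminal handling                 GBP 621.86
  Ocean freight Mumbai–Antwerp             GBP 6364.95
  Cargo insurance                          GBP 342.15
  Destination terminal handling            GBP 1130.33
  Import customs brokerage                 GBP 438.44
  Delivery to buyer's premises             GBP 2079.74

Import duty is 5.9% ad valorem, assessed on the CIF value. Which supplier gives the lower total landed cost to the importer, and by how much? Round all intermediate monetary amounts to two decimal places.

Supplier A (CIF):
The CIF price already equals the CIF value: 33646.87
Import duty = 33646.87 × 5.9% = 1985.17
Buyer bears (A): 1130.33 + 438.44 + 2079.74 = 3648.51
Landed cost (A) = invoice 33646.87 + 3648.51 + duty 1985.17 = 39280.55
Supplier B (FCA):
CIF value = FCA price + origin terminal + freight + insurance = 23042.77 + 621.86 + 6364.95 + 342.15 = 30371.73
Import duty = 30371.73 × 5.9% = 1791.93
Buyer bears (B): 621.86 + 6364.95 + 342.15 + 1130.33 + 438.44 + 2079.74 = 10977.47
Landed cost (B) = invoice 23042.77 + 10977.47 + duty 1791.93 = 35812.17
Difference = |39280.55 − 35812.17| = 3468.38

Supplier B is cheaper by GBP 3468.38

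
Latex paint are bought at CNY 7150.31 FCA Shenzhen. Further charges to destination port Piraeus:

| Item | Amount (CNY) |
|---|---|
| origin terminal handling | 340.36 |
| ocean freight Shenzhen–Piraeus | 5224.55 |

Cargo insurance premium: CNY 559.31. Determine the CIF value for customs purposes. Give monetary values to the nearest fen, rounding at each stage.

CIF = FCA price + pre-shipment costs + freight + insurance
CIF = 7150.31 + 340.36 + 5224.55 + 559.31 = 13274.53

CIF value: CNY 13274.53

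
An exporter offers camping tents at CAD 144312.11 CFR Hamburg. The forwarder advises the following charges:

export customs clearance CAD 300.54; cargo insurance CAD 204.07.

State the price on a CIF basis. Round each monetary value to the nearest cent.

Not relevant to the conversion: export clearance — on the seller under both CFR and CIF; already in the CFR price and stays in the CIF price.
From CFR to CIF, the seller additionally bears: insurance.
CIF price = 144312.11 + 204.07 = 144516.18

CIF price: CAD 144516.18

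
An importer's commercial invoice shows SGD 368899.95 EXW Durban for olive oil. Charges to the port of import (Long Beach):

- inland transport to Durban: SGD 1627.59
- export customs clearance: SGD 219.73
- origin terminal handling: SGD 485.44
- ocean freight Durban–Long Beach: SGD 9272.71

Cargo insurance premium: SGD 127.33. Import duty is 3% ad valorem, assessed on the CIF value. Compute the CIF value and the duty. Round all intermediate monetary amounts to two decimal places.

CIF value: SGD 380632.75; import duty: SGD 11418.98

CIF = EXW price + pre-shipment costs + freight + insurance
CIF = 368899.95 + 1627.59 + 219.73 + 485.44 + 9272.71 + 127.33 = 380632.75
Import duty = 380632.75 × 3% = 11418.98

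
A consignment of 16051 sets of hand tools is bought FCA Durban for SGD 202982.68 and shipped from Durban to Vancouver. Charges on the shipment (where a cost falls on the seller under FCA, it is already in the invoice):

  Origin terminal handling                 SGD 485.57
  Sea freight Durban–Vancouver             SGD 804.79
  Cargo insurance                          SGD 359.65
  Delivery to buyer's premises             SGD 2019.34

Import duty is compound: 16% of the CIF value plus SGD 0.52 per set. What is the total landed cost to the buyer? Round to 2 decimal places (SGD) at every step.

FCA: the seller delivers export-cleared goods to the carrier; the buyer bears costs from that point.
CIF value = FCA price + origin terminal + freight + insurance = 202982.68 + 485.57 + 804.79 + 359.65 = 204632.69
Ad valorem component: 204632.69 × 16% = 32741.23
Specific component: 16051 × 0.52 = 8346.52
Import duty = 32741.23 + 8346.52 = 41087.75
Buyer bears: origin terminal 485.57 + freight 804.79 + insurance 359.65 + delivery 2019.34 + duty 41087.75 = 44757.10
Landed cost = invoice 202982.68 + 44757.10 = 247739.78

Total landed cost: SGD 247739.78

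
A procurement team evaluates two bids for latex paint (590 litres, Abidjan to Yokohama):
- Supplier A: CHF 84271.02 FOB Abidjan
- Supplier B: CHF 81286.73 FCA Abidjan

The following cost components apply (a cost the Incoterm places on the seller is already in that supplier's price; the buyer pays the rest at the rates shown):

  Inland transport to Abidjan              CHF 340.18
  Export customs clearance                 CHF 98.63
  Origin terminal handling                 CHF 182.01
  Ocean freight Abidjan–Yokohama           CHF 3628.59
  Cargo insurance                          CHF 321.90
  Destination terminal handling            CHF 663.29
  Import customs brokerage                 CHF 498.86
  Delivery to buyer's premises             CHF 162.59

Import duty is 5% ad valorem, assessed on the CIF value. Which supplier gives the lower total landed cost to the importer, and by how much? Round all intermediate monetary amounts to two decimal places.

Supplier A (FOB):
CIF value = FOB price + freight + insurance = 84271.02 + 3628.59 + 321.90 = 88221.51
Import duty = 88221.51 × 5% = 4411.08
Buyer bears (A): 3628.59 + 321.90 + 663.29 + 498.86 + 162.59 = 5275.23
Landed cost (A) = invoice 84271.02 + 5275.23 + duty 4411.08 = 93957.33
Supplier B (FCA):
CIF value = FCA price + origin terminal + freight + insurance = 81286.73 + 182.01 + 3628.59 + 321.90 = 85419.23
Import duty = 85419.23 × 5% = 4270.96
Buyer bears (B): 182.01 + 3628.59 + 321.90 + 663.29 + 498.86 + 162.59 = 5457.24
Landed cost (B) = invoice 81286.73 + 5457.24 + duty 4270.96 = 91014.93
Difference = |93957.33 − 91014.93| = 2942.40

Supplier B is cheaper by CHF 2942.40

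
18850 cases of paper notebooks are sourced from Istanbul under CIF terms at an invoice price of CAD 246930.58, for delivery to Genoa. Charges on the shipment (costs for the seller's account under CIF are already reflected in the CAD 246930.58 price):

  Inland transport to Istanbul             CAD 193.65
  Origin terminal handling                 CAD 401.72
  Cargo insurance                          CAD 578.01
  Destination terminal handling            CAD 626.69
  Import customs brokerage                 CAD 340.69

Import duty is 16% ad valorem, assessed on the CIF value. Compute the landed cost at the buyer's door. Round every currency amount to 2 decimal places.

Total landed cost: CAD 287406.85

CIF: the seller pays costs through ocean freight and marine insurance to the destination port.
Already in the invoice (seller's account under CIF): inland to port, origin terminal, insurance — exclude.
The CIF price already equals the CIF value: 246930.58
Import duty = 246930.58 × 16% = 39508.89
Buyer bears: destination terminal 626.69 + brokerage 340.69 + duty 39508.89 = 40476.27
Landed cost = invoice 246930.58 + 40476.27 = 287406.85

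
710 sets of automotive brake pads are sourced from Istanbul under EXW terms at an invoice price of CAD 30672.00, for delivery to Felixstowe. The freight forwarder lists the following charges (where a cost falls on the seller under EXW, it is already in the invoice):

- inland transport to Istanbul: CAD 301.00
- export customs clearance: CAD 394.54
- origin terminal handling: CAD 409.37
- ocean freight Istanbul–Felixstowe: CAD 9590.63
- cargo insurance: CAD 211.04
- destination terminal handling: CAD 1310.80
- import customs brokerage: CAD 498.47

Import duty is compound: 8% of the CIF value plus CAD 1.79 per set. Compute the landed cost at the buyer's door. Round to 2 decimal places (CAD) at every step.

Total landed cost: CAD 47985.04

EXW: the seller makes goods available at their premises; the buyer bears all onward costs.
CIF value = EXW price + inland to port + export clearance + origin terminal + freight + insurance = 30672.00 + 301.00 + 394.54 + 409.37 + 9590.63 + 211.04 = 41578.58
Ad valorem component: 41578.58 × 8% = 3326.29
Specific component: 710 × 1.79 = 1270.90
Import duty = 3326.29 + 1270.90 = 4597.19
Buyer bears: inland to port 301.00 + export clearance 394.54 + origin terminal 409.37 + freight 9590.63 + insurance 211.04 + destination terminal 1310.80 + brokerage 498.47 + duty 4597.19 = 17313.04
Landed cost = invoice 30672.00 + 17313.04 = 47985.04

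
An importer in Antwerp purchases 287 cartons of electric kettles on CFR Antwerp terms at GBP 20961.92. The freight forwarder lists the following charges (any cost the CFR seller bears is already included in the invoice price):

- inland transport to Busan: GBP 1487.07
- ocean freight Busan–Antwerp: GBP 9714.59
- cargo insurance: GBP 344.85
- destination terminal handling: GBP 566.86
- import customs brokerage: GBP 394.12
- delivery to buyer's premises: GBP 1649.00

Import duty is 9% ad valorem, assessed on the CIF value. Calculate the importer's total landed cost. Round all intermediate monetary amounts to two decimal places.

CFR: the seller pays costs through ocean freight to the destination port, but not insurance.
Already in the invoice (seller's account under CFR): inland to port, freight — exclude.
CIF value = CFR price + insurance = 20961.92 + 344.85 = 21306.77
Import duty = 21306.77 × 9% = 1917.61
Buyer bears: insurance 344.85 + destination terminal 566.86 + brokerage 394.12 + delivery 1649.00 + duty 1917.61 = 4872.44
Landed cost = invoice 20961.92 + 4872.44 = 25834.36

Total landed cost: GBP 25834.36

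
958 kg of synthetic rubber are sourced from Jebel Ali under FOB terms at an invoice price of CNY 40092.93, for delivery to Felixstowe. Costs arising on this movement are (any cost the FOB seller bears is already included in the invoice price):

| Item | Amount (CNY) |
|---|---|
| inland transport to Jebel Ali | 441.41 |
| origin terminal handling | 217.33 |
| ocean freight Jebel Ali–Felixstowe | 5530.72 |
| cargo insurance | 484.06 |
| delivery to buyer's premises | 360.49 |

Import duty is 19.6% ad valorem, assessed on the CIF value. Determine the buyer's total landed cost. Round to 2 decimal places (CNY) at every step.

FOB: the seller bears costs until goods are on board at the origin port; the buyer bears freight, insurance and all costs thereafter.
Already in the invoice (seller's account under FOB): inland to port, origin terminal — exclude.
CIF value = FOB price + freight + insurance = 40092.93 + 5530.72 + 484.06 = 46107.71
Import duty = 46107.71 × 19.6% = 9037.11
Buyer bears: freight 5530.72 + insurance 484.06 + delivery 360.49 + duty 9037.11 = 15412.38
Landed cost = invoice 40092.93 + 15412.38 = 55505.31

Total landed cost: CNY 55505.31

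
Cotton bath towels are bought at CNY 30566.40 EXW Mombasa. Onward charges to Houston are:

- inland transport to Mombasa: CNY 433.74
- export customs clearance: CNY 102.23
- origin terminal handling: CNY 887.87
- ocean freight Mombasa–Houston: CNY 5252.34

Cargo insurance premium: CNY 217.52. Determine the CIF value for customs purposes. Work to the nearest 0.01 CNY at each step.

CIF = EXW price + pre-shipment costs + freight + insurance
CIF = 30566.40 + 433.74 + 102.23 + 887.87 + 5252.34 + 217.52 = 37460.10

CIF value: CNY 37460.10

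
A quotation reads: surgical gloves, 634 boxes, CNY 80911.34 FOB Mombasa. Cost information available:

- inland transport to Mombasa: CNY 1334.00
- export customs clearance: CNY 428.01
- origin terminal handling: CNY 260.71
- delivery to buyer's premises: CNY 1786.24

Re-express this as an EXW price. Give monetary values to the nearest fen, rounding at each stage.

Not relevant to the conversion: delivery — on the buyer under both terms; not part of either seller's price.
From FOB to EXW, the seller no longer bears: inland to port, export clearance, origin terminal.
EXW price = 80911.34 − 1334.00 − 428.01 − 260.71 = 78888.62

EXW price: CNY 78888.62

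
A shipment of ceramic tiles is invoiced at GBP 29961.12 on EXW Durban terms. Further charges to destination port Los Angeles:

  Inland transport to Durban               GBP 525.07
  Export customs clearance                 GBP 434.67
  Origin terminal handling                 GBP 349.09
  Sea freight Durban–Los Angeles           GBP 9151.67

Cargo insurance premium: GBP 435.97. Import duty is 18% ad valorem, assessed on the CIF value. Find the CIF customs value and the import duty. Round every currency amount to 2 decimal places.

CIF value: GBP 40857.59; import duty: GBP 7354.37

CIF = EXW price + pre-shipment costs + freight + insurance
CIF = 29961.12 + 525.07 + 434.67 + 349.09 + 9151.67 + 435.97 = 40857.59
Import duty = 40857.59 × 18% = 7354.37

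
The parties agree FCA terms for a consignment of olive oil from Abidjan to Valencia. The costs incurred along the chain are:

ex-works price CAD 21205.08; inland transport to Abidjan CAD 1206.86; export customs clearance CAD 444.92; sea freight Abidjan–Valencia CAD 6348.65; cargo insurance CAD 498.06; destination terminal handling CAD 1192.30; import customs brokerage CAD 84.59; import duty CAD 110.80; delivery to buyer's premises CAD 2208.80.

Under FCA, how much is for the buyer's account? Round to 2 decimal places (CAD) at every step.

FCA: the seller delivers export-cleared goods to the carrier; the buyer bears costs from that point.
Seller's account: goods 21205.08 + inland to port 1206.86 + export clearance 444.92 = 22856.86
Buyer's account: freight 6348.65 + insurance 498.06 + destination terminal 1192.30 + brokerage 84.59 + duty 110.80 + delivery 2208.80 = 10443.20

Buyer's account: CAD 10443.20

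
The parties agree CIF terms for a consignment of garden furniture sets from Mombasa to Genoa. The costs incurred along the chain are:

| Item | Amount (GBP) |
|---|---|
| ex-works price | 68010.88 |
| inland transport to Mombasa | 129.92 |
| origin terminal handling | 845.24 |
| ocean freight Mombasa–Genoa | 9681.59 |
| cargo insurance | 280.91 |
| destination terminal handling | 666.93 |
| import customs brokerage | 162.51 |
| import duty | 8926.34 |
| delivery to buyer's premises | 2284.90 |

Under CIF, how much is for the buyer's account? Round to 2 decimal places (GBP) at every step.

CIF: the seller pays costs through ocean freight and marine insurance to the destination port.
Seller's account: goods 68010.88 + inland to port 129.92 + origin terminal 845.24 + freight 9681.59 + insurance 280.91 = 78948.54
Buyer's account: destination terminal 666.93 + brokerage 162.51 + duty 8926.34 + delivery 2284.90 = 12040.68

Buyer's account: GBP 12040.68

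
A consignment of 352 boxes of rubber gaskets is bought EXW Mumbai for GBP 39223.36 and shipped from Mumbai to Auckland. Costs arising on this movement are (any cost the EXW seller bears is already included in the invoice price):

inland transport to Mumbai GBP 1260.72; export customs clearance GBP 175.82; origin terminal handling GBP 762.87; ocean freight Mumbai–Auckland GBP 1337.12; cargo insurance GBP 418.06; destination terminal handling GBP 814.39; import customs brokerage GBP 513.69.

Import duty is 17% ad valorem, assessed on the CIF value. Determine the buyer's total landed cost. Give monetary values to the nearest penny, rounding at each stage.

EXW: the seller makes goods available at their premises; the buyer bears all onward costs.
CIF value = EXW price + inland to port + export clearance + origin terminal + freight + insurance = 39223.36 + 1260.72 + 175.82 + 762.87 + 1337.12 + 418.06 = 43177.95
Import duty = 43177.95 × 17% = 7340.25
Buyer bears: inland to port 1260.72 + export clearance 175.82 + origin terminal 762.87 + freight 1337.12 + insurance 418.06 + destination terminal 814.39 + brokerage 513.69 + duty 7340.25 = 12622.92
Landed cost = invoice 39223.36 + 12622.92 = 51846.28

Total landed cost: GBP 51846.28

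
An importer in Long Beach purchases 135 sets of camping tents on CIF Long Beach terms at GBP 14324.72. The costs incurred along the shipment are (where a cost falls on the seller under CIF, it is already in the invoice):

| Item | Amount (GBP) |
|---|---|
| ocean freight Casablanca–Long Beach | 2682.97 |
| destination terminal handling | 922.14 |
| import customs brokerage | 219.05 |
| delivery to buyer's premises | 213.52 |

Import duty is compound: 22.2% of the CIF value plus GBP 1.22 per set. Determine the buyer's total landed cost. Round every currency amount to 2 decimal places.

Total landed cost: GBP 19024.22

CIF: the seller pays costs through ocean freight and marine insurance to the destination port.
Already in the invoice (seller's account under CIF): freight — exclude.
The CIF price already equals the CIF value: 14324.72
Ad valorem component: 14324.72 × 22.2% = 3180.09
Specific component: 135 × 1.22 = 164.70
Import duty = 3180.09 + 164.70 = 3344.79
Buyer bears: destination terminal 922.14 + brokerage 219.05 + delivery 213.52 + duty 3344.79 = 4699.50
Landed cost = invoice 14324.72 + 4699.50 = 19024.22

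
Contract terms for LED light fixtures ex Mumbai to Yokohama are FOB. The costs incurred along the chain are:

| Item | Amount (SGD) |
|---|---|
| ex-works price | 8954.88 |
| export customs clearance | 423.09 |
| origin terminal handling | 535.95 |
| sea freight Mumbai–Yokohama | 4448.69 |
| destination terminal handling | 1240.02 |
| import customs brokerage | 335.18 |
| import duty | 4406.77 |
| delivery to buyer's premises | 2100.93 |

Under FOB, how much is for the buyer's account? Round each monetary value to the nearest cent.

Buyer's account: SGD 12531.59

FOB: the seller bears costs until goods are on board at the origin port; the buyer bears freight, insurance and all costs thereafter.
Seller's account: goods 8954.88 + export clearance 423.09 + origin terminal 535.95 = 9913.92
Buyer's account: freight 4448.69 + destination terminal 1240.02 + brokerage 335.18 + duty 4406.77 + delivery 2100.93 = 12531.59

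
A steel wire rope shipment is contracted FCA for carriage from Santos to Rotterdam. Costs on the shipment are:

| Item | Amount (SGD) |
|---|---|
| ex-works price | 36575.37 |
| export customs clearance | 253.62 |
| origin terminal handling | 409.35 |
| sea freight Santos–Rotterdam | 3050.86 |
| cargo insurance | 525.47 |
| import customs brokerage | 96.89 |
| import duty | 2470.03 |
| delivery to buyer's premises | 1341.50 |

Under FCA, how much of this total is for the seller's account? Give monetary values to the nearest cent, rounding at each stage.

FCA: the seller delivers export-cleared goods to the carrier; the buyer bears costs from that point.
Seller's account: goods 36575.37 + export clearance 253.62 = 36828.99
Buyer's account: origin terminal 409.35 + freight 3050.86 + insurance 525.47 + brokerage 96.89 + duty 2470.03 + delivery 1341.50 = 7894.10

Seller's account: SGD 36828.99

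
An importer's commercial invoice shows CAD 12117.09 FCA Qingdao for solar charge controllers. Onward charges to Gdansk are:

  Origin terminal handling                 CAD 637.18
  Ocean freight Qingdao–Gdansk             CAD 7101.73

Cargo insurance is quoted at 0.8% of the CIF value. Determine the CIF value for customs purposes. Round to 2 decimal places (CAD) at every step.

CIF value: CAD 20016.13

Let C be the CIF value. C = FCA price + pre-shipment costs + freight + 0.8% × C
C − 0.8% × C = 12117.09 + 637.18 + 7101.73
0.992 × C = 19856.00
C = 19856.00 / 0.992 = 20016.13
Insurance premium = 0.8% × 20016.13 = 160.13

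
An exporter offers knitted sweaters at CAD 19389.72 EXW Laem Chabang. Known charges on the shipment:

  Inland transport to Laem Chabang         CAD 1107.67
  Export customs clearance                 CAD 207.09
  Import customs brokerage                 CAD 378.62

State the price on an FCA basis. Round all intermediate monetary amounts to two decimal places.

FCA price: CAD 20704.48

Not relevant to the conversion: brokerage — on the buyer under both terms; not part of either seller's price.
From EXW to FCA, the seller additionally bears: inland to port, export clearance.
FCA price = 19389.72 + 1107.67 + 207.09 = 20704.48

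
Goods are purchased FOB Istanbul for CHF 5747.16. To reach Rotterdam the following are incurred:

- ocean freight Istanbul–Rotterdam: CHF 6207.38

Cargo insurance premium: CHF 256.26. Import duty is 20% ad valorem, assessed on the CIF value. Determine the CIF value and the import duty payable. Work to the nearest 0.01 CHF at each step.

CIF value: CHF 12210.80; import duty: CHF 2442.16

CIF = FOB price + freight + insurance
CIF = 5747.16 + 6207.38 + 256.26 = 12210.80
Import duty = 12210.80 × 20% = 2442.16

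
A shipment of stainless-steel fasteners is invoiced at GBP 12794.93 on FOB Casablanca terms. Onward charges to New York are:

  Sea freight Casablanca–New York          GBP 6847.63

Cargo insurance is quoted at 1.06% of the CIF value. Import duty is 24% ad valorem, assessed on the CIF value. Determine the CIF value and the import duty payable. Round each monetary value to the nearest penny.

CIF value: GBP 19853.00; import duty: GBP 4764.72

Let C be the CIF value. C = FOB price + freight + 1.06% × C
C − 1.06% × C = 12794.93 + 6847.63
0.9894 × C = 19642.56
C = 19642.56 / 0.9894 = 19853.00
Insurance premium = 1.06% × 19853.00 = 210.44
Import duty = 19853.00 × 24% = 4764.72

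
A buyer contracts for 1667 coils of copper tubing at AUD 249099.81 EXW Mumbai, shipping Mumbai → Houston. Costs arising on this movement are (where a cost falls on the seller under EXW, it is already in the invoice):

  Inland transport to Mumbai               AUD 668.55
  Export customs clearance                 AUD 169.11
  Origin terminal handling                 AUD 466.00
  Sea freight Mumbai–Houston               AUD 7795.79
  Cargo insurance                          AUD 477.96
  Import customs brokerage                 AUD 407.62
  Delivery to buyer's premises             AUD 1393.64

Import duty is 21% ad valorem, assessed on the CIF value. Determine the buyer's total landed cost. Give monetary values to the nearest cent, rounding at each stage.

EXW: the seller makes goods available at their premises; the buyer bears all onward costs.
CIF value = EXW price + inland to port + export clearance + origin terminal + freight + insurance = 249099.81 + 668.55 + 169.11 + 466.00 + 7795.79 + 477.96 = 258677.22
Import duty = 258677.22 × 21% = 54322.22
Buyer bears: inland to port 668.55 + export clearance 169.11 + origin terminal 466.00 + freight 7795.79 + insurance 477.96 + brokerage 407.62 + delivery 1393.64 + duty 54322.22 = 65700.89
Landed cost = invoice 249099.81 + 65700.89 = 314800.70

Total landed cost: AUD 314800.70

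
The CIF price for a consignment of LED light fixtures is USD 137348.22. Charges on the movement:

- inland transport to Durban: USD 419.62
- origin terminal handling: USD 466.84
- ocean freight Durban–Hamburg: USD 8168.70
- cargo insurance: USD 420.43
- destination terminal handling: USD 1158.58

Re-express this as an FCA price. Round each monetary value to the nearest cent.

Not relevant to the conversion: inland to port — on the seller under both CIF and FCA; already in the CIF price and stays in the FCA price. destination terminal — on the buyer under both terms; not part of either seller's price.
From CIF to FCA, the seller no longer bears: origin terminal, freight, insurance.
FCA price = 137348.22 − 466.84 − 8168.70 − 420.43 = 128292.25

FCA price: USD 128292.25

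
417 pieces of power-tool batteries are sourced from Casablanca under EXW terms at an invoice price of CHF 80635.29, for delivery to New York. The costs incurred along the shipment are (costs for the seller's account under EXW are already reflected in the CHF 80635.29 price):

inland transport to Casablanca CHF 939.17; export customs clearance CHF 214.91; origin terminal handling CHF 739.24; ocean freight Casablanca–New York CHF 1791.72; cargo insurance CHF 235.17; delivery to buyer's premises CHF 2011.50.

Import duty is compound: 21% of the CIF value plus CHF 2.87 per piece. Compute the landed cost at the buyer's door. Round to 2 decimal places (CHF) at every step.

EXW: the seller makes goods available at their premises; the buyer bears all onward costs.
CIF value = EXW price + inland to port + export clearance + origin terminal + freight + insurance = 80635.29 + 939.17 + 214.91 + 739.24 + 1791.72 + 235.17 = 84555.50
Ad valorem component: 84555.50 × 21% = 17756.66
Specific component: 417 × 2.87 = 1196.79
Import duty = 17756.66 + 1196.79 = 18953.45
Buyer bears: inland to port 939.17 + export clearance 214.91 + origin terminal 739.24 + freight 1791.72 + insurance 235.17 + delivery 2011.50 + duty 18953.45 = 24885.16
Landed cost = invoice 80635.29 + 24885.16 = 105520.45

Total landed cost: CHF 105520.45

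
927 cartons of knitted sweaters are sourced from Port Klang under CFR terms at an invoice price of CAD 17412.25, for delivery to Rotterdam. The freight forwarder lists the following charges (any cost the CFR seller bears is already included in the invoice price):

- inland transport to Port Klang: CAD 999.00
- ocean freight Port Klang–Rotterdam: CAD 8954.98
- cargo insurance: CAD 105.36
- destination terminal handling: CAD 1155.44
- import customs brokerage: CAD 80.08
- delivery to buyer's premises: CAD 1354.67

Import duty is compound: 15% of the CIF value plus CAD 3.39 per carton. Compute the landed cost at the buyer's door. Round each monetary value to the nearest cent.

Total landed cost: CAD 25877.97

CFR: the seller pays costs through ocean freight to the destination port, but not insurance.
Already in the invoice (seller's account under CFR): inland to port, freight — exclude.
CIF value = CFR price + insurance = 17412.25 + 105.36 = 17517.61
Ad valorem component: 17517.61 × 15% = 2627.64
Specific component: 927 × 3.39 = 3142.53
Import duty = 2627.64 + 3142.53 = 5770.17
Buyer bears: insurance 105.36 + destination terminal 1155.44 + brokerage 80.08 + delivery 1354.67 + duty 5770.17 = 8465.72
Landed cost = invoice 17412.25 + 8465.72 = 25877.97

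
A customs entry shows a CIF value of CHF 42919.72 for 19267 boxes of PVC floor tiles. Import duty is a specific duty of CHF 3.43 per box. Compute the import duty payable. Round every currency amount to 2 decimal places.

Import duty: CHF 66085.81

Import duty = 19267 × 3.43 = 66085.81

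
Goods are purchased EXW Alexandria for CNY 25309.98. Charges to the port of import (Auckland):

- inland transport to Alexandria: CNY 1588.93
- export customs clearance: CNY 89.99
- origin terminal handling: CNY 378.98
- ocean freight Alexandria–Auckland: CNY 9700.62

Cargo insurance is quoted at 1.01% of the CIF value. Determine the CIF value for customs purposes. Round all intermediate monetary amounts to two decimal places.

Let C be the CIF value. C = EXW price + pre-shipment costs + freight + 1.01% × C
C − 1.01% × C = 25309.98 + 1588.93 + 89.99 + 378.98 + 9700.62
0.9899 × C = 37068.50
C = 37068.50 / 0.9899 = 37446.71
Insurance premium = 1.01% × 37446.71 = 378.21

CIF value: CNY 37446.71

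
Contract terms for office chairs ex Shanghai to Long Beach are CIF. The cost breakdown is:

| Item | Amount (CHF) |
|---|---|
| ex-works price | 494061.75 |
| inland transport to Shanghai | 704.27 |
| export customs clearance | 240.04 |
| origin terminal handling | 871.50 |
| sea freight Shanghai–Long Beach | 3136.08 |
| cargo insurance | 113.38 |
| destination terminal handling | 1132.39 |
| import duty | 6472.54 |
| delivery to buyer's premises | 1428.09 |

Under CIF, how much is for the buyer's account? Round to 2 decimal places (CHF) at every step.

CIF: the seller pays costs through ocean freight and marine insurance to the destination port.
Seller's account: goods 494061.75 + inland to port 704.27 + export clearance 240.04 + origin terminal 871.50 + freight 3136.08 + insurance 113.38 = 499127.02
Buyer's account: destination terminal 1132.39 + duty 6472.54 + delivery 1428.09 = 9033.02

Buyer's account: CHF 9033.02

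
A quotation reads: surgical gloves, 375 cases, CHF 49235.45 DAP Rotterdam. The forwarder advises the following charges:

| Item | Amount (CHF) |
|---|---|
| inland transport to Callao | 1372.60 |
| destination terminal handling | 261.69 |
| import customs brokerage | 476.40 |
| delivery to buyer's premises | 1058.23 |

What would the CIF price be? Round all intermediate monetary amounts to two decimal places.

Not relevant to the conversion: inland to port — on the seller under both DAP and CIF; already in the DAP price and stays in the CIF price. brokerage — on the buyer under both terms; not part of either seller's price.
From DAP to CIF, the seller no longer bears: destination terminal, delivery.
CIF price = 49235.45 − 261.69 − 1058.23 = 47915.53

CIF price: CHF 47915.53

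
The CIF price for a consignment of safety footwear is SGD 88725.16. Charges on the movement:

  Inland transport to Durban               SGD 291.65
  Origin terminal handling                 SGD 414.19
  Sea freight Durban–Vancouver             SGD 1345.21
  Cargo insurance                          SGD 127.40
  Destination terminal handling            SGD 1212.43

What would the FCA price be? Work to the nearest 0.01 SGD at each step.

Not relevant to the conversion: inland to port — on the seller under both CIF and FCA; already in the CIF price and stays in the FCA price. destination terminal — on the buyer under both terms; not part of either seller's price.
From CIF to FCA, the seller no longer bears: origin terminal, freight, insurance.
FCA price = 88725.16 − 414.19 − 1345.21 − 127.40 = 86838.36

FCA price: SGD 86838.36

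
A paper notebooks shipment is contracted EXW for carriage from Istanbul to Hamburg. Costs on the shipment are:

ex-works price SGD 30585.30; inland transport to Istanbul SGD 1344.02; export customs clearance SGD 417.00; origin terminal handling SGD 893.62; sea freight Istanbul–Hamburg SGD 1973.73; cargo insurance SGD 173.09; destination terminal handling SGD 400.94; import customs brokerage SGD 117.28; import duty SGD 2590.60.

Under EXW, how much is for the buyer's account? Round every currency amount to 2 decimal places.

Buyer's account: SGD 7910.28

EXW: the seller makes goods available at their premises; the buyer bears all onward costs.
Seller's account: goods 30585.30 = 30585.30
Buyer's account: inland to port 1344.02 + export clearance 417.00 + origin terminal 893.62 + freight 1973.73 + insurance 173.09 + destination terminal 400.94 + brokerage 117.28 + duty 2590.60 = 7910.28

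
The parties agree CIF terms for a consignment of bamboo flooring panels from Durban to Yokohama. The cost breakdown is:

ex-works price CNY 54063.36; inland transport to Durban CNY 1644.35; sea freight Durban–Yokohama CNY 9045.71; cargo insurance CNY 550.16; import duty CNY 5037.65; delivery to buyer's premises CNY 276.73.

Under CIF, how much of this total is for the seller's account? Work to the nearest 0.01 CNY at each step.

CIF: the seller pays costs through ocean freight and marine insurance to the destination port.
Seller's account: goods 54063.36 + inland to port 1644.35 + freight 9045.71 + insurance 550.16 = 65303.58
Buyer's account: duty 5037.65 + delivery 276.73 = 5314.38

Seller's account: CNY 65303.58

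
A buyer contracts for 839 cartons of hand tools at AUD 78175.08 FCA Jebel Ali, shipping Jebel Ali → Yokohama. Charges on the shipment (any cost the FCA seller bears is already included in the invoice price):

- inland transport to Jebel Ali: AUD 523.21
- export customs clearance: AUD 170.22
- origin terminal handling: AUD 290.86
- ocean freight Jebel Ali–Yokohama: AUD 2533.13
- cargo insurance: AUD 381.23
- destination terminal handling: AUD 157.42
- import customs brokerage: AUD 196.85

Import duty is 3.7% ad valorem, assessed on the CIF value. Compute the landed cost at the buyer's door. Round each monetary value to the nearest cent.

Total landed cost: AUD 84745.64

FCA: the seller delivers export-cleared goods to the carrier; the buyer bears costs from that point.
Already in the invoice (seller's account under FCA): inland to port, export clearance — exclude.
CIF value = FCA price + origin terminal + freight + insurance = 78175.08 + 290.86 + 2533.13 + 381.23 = 81380.30
Import duty = 81380.30 × 3.7% = 3011.07
Buyer bears: origin terminal 290.86 + freight 2533.13 + insurance 381.23 + destination terminal 157.42 + brokerage 196.85 + duty 3011.07 = 6570.56
Landed cost = invoice 78175.08 + 6570.56 = 84745.64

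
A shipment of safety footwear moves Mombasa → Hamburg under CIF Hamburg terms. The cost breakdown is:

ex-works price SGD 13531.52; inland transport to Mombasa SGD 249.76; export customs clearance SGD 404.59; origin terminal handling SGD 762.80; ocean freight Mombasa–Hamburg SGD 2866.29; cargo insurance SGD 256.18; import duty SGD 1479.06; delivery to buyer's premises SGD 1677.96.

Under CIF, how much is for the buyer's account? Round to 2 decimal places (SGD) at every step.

CIF: the seller pays costs through ocean freight and marine insurance to the destination port.
Seller's account: goods 13531.52 + inland to port 249.76 + export clearance 404.59 + origin terminal 762.80 + freight 2866.29 + insurance 256.18 = 18071.14
Buyer's account: duty 1479.06 + delivery 1677.96 = 3157.02

Buyer's account: SGD 3157.02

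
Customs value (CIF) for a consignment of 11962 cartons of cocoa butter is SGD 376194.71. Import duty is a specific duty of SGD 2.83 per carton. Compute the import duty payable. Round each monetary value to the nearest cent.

Import duty = 11962 × 2.83 = 33852.46

Import duty: SGD 33852.46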